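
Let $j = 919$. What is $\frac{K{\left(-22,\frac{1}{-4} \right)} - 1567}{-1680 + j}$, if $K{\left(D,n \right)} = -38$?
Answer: $\frac{1605}{761} \approx 2.1091$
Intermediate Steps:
$\frac{K{\left(-22,\frac{1}{-4} \right)} - 1567}{-1680 + j} = \frac{-38 - 1567}{-1680 + 919} = \frac{-38 - 1567}{-761} = \left(-38 - 1567\right) \left(- \frac{1}{761}\right) = \left(-1605\right) \left(- \frac{1}{761}\right) = \frac{1605}{761}$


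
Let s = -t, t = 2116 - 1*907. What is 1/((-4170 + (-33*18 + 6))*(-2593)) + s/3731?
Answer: -1147386655/3540860778 ≈ -0.32404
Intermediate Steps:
t = 1209 (t = 2116 - 907 = 1209)
s = -1209 (s = -1*1209 = -1209)
1/((-4170 + (-33*18 + 6))*(-2593)) + s/3731 = 1/((-4170 + (-33*18 + 6))*(-2593)) - 1209/3731 = -1/2593/(-4170 + (-594 + 6)) - 1209*1/3731 = -1/2593/(-4170 - 588) - 93/287 = -1/2593/(-4758) - 93/287 = -1/4758*(-1/2593) - 93/287 = 1/12337494 - 93/287 = -1147386655/3540860778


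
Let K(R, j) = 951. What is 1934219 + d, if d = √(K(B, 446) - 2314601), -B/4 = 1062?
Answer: 1934219 + 5*I*√92546 ≈ 1.9342e+6 + 1521.1*I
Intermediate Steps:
B = -4248 (B = -4*1062 = -4248)
d = 5*I*√92546 (d = √(951 - 2314601) = √(-2313650) = 5*I*√92546 ≈ 1521.1*I)
1934219 + d = 1934219 + 5*I*√92546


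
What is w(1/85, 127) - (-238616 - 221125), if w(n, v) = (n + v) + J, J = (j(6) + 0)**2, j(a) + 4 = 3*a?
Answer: 39105441/85 ≈ 4.6006e+5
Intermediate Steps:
j(a) = -4 + 3*a
J = 196 (J = ((-4 + 3*6) + 0)**2 = ((-4 + 18) + 0)**2 = (14 + 0)**2 = 14**2 = 196)
w(n, v) = 196 + n + v (w(n, v) = (n + v) + 196 = 196 + n + v)
w(1/85, 127) - (-238616 - 221125) = (196 + 1/85 + 127) - (-238616 - 221125) = (196 + 1/85 + 127) - 1*(-459741) = 27456/85 + 459741 = 39105441/85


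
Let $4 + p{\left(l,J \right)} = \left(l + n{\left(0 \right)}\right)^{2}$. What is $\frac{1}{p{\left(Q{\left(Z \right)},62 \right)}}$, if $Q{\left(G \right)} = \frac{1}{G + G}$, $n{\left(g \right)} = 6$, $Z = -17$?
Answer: $\frac{1156}{36585} \approx 0.031598$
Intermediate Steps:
$Q{\left(G \right)} = \frac{1}{2 G}$
$p{\left(l,J \right)} = -4 + \left(6 + l\right)^{2}$ ($p{\left(l,J \right)} = -4 + \left(l + 6\right)^{2} = -4 + \left(6 + l\right)^{2}$)
$\frac{1}{p{\left(Q{\left(Z \right)},62 \right)}} = \frac{1}{-4 + \left(6 + \frac{1}{2 \left(-17\right)}\right)^{2}} = \frac{1}{-4 + \left(6 + \frac{1}{2} \left(- \frac{1}{17}\right)\right)^{2}} = \frac{1}{-4 + \left(6 - \frac{1}{34}\right)^{2}} = \frac{1}{-4 + \left(\frac{203}{34}\right)^{2}} = \frac{1}{-4 + \frac{41209}{1156}} = \frac{1}{\frac{36585}{1156}} = \frac{1156}{36585}$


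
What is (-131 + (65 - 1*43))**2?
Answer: 11881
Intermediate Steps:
(-131 + (65 - 1*43))**2 = (-131 + (65 - 43))**2 = (-131 + 22)**2 = (-109)**2 = 11881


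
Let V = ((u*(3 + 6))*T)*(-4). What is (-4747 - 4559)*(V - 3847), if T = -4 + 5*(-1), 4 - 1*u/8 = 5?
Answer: 59921334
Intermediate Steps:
u = -8 (u = 32 - 8*5 = 32 - 40 = -8)
T = -9 (T = -4 - 5 = -9)
V = -2592 (V = (-8*(3 + 6)*(-9))*(-4) = (-8*9*(-9))*(-4) = -72*(-9)*(-4) = 648*(-4) = -2592)
(-4747 - 4559)*(V - 3847) = (-4747 - 4559)*(-2592 - 3847) = -9306*(-6439) = 59921334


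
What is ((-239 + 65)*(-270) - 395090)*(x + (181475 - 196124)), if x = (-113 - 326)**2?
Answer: -61988643920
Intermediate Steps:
x = 192721 (x = (-439)**2 = 192721)
((-239 + 65)*(-270) - 395090)*(x + (181475 - 196124)) = ((-239 + 65)*(-270) - 395090)*(192721 + (181475 - 196124)) = (-174*(-270) - 395090)*(192721 - 14649) = (46980 - 395090)*178072 = -348110*178072 = -61988643920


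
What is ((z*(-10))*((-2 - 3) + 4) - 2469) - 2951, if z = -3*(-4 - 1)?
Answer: -5270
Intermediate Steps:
z = 15 (z = -3*(-5) = 15)
((z*(-10))*((-2 - 3) + 4) - 2469) - 2951 = ((15*(-10))*((-2 - 3) + 4) - 2469) - 2951 = (-150*(-5 + 4) - 2469) - 2951 = (-150*(-1) - 2469) - 2951 = (150 - 2469) - 2951 = -2319 - 2951 = -5270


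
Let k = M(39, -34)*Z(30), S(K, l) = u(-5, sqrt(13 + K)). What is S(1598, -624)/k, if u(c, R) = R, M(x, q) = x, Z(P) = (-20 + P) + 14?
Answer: sqrt(179)/312 ≈ 0.042882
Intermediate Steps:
Z(P) = -6 + P
S(K, l) = sqrt(13 + K)
k = 936 (k = 39*(-6 + 30) = 39*24 = 936)
S(1598, -624)/k = sqrt(13 + 1598)/936 = sqrt(1611)*(1/936) = (3*sqrt(179))*(1/936) = sqrt(179)/312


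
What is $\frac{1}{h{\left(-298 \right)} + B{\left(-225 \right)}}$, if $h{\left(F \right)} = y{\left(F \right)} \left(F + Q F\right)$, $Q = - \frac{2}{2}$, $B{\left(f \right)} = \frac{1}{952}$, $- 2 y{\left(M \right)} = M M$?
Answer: $952$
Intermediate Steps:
$y{\left(M \right)} = - \frac{M^{2}}{2}$ ($y{\left(M \right)} = - \frac{M M}{2} = - \frac{M^{2}}{2}$)
$B{\left(f \right)} = \frac{1}{952}$
$Q = -1$ ($Q = \left(-2\right) \frac{1}{2} = -1$)
$h{\left(F \right)} = 0$ ($h{\left(F \right)} = - \frac{F^{2}}{2} \left(F - F\right) = - \frac{F^{2}}{2} \cdot 0 = 0$)
$\frac{1}{h{\left(-298 \right)} + B{\left(-225 \right)}} = \frac{1}{0 + \frac{1}{952}} = \frac{1}{\frac{1}{952}} = 952$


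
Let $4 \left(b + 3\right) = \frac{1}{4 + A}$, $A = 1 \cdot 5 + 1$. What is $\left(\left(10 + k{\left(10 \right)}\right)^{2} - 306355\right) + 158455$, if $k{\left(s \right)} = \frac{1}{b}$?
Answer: $- \frac{2093089400}{14161} \approx -1.4781 \cdot 10^{5}$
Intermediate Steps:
$A = 6$ ($A = 5 + 1 = 6$)
$b = - \frac{119}{40}$ ($b = -3 + \frac{1}{4 \left(4 + 6\right)} = -3 + \frac{1}{4 \cdot 10} = -3 + \frac{1}{4} \cdot \frac{1}{10} = -3 + \frac{1}{40} = - \frac{119}{40} \approx -2.975$)
$k{\left(s \right)} = - \frac{40}{119}$ ($k{\left(s \right)} = \frac{1}{- \frac{119}{40}} = - \frac{40}{119}$)
$\left(\left(10 + k{\left(10 \right)}\right)^{2} - 306355\right) + 158455 = \left(\left(10 - \frac{40}{119}\right)^{2} - 306355\right) + 158455 = \left(\left(\frac{1150}{119}\right)^{2} - 306355\right) + 158455 = \left(\frac{1322500}{14161} - 306355\right) + 158455 = - \frac{4336970655}{14161} + 158455 = - \frac{2093089400}{14161}$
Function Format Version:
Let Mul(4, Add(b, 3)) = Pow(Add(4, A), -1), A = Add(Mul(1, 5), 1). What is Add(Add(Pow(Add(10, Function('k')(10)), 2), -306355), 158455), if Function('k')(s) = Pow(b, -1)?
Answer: Rational(-2093089400, 14161) ≈ -1.4781e+5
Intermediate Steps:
A = 6 (A = Add(5, 1) = 6)
b = Rational(-119, 40) (b = Add(-3, Mul(Rational(1, 4), Pow(Add(4, 6), -1))) = Add(-3, Mul(Rational(1, 4), Pow(10, -1))) = Add(-3, Mul(Rational(1, 4), Rational(1, 10))) = Add(-3, Rational(1, 40)) = Rational(-119, 40) ≈ -2.9750)
Function('k')(s) = Rational(-40, 119) (Function('k')(s) = Pow(Rational(-119, 40), -1) = Rational(-40, 119))
Add(Add(Pow(Add(10, Function('k')(10)), 2), -306355), 158455) = Add(Add(Pow(Add(10, Rational(-40, 119)), 2), -306355), 158455) = Add(Add(Pow(Rational(1150, 119), 2), -306355), 158455) = Add(Add(Rational(1322500, 14161), -306355), 158455) = Add(Rational(-4336970655, 14161), 158455) = Rational(-2093089400, 14161)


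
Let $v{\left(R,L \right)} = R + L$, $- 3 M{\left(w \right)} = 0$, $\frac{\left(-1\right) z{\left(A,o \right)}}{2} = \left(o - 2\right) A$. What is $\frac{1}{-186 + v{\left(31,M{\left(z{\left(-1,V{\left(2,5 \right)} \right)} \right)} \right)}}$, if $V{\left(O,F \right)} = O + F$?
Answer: $- \frac{1}{155} \approx -0.0064516$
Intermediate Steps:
$V{\left(O,F \right)} = F + O$
$z{\left(A,o \right)} = - 2 A \left(-2 + o\right)$ ($z{\left(A,o \right)} = - 2 \left(o - 2\right) A = - 2 \left(-2 + o\right) A = - 2 A \left(-2 + o\right)$)
$M{\left(w \right)} = 0$ ($M{\left(w \right)} = \left(- \frac{1}{3}\right) 0 = 0$)
$v{\left(R,L \right)} = L + R$
$\frac{1}{-186 + v{\left(31,M{\left(z{\left(-1,V{\left(2,5 \right)} \right)} \right)} \right)}} = \frac{1}{-186 + \left(0 + 31\right)} = \frac{1}{-186 + 31} = \frac{1}{-155} = - \frac{1}{155}$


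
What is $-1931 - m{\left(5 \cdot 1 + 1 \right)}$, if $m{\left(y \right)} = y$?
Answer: $-1937$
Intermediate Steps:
$-1931 - m{\left(5 \cdot 1 + 1 \right)} = -1931 - \left(5 \cdot 1 + 1\right) = -1931 - \left(5 + 1\right) = -1931 - 6 = -1937$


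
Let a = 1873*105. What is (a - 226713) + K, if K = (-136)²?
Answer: -11552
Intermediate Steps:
K = 18496
a = 196665
(a - 226713) + K = (196665 - 226713) + 18496 = -30048 + 18496 = -11552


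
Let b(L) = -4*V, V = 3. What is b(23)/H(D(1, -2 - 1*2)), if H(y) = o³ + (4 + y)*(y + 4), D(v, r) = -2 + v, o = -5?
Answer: 3/29 ≈ 0.10345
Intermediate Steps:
H(y) = -125 + (4 + y)² (H(y) = (-5)³ + (4 + y)*(y + 4) = -125 + (4 + y)*(4 + y) = -125 + (4 + y)²)
b(L) = -12 (b(L) = -4*3 = -12)
b(23)/H(D(1, -2 - 1*2)) = -12/(-125 + (4 + (-2 + 1))²) = -12/(-125 + (4 - 1)²) = -12/(-125 + 3²) = -12/(-125 + 9) = -12/(-116) = -12*(-1/116) = 3/29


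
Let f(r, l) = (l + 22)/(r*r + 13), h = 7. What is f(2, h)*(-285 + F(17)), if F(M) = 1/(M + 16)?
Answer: -272716/561 ≈ -486.13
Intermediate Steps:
F(M) = 1/(16 + M)
f(r, l) = (22 + l)/(13 + r²) (f(r, l) = (22 + l)/(r² + 13) = (22 + l)/(13 + r²))
f(2, h)*(-285 + F(17)) = ((22 + 7)/(13 + 2²))*(-285 + 1/(16 + 17)) = (29/(13 + 4))*(-285 + 1/33) = (29/17)*(-285 + 1/33) = ((1/17)*29)*(-9404/33) = (29/17)*(-9404/33) = -272716/561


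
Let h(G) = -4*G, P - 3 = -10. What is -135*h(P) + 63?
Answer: -3717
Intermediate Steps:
P = -7 (P = 3 - 10 = -7)
-135*h(P) + 63 = -(-540)*(-7) + 63 = -135*28 + 63 = -3780 + 63 = -3717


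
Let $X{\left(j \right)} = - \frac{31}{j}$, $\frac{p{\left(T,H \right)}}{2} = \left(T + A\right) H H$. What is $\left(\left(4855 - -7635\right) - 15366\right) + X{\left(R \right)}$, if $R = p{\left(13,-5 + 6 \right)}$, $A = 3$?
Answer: $- \frac{92063}{32} \approx -2877.0$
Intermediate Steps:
$p{\left(T,H \right)} = 2 H^{2} \left(3 + T\right)$ ($p{\left(T,H \right)} = 2 \left(T + 3\right) H H = 2 \left(3 + T\right) H H = 2 H \left(3 + T\right) H = 2 H^{2} \left(3 + T\right)$)
$R = 32$ ($R = 2 \left(-5 + 6\right)^{2} \left(3 + 13\right) = 2 \cdot 1^{2} \cdot 16 = 2 \cdot 1 \cdot 16 = 32$)
$\left(\left(4855 - -7635\right) - 15366\right) + X{\left(R \right)} = \left(\left(4855 - -7635\right) - 15366\right) - \frac{31}{32} = \left(\left(4855 + 7635\right) - 15366\right) - \frac{31}{32} = \left(12490 - 15366\right) - \frac{31}{32} = -2876 - \frac{31}{32} = - \frac{92063}{32}$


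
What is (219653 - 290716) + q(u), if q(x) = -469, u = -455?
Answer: -71532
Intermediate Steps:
(219653 - 290716) + q(u) = (219653 - 290716) - 469 = -71063 - 469 = -71532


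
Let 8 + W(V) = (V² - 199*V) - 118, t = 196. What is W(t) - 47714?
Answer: -48428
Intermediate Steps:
W(V) = -126 + V² - 199*V (W(V) = -8 + ((V² - 199*V) - 118) = -8 + (-118 + V² - 199*V) = -126 + V² - 199*V)
W(t) - 47714 = (-126 + 196² - 199*196) - 47714 = (-126 + 38416 - 39004) - 47714 = -714 - 47714 = -48428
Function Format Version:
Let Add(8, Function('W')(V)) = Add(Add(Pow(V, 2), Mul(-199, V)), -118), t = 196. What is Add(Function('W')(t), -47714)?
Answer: -48428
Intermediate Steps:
Function('W')(V) = Add(-126, Pow(V, 2), Mul(-199, V)) (Function('W')(V) = Add(-8, Add(Add(Pow(V, 2), Mul(-199, V)), -118)) = Add(-8, Add(-118, Pow(V, 2), Mul(-199, V))) = Add(-126, Pow(V, 2), Mul(-199, V)))
Add(Function('W')(t), -47714) = Add(Add(-126, Pow(196, 2), Mul(-199, 196)), -47714) = Add(Add(-126, 38416, -39004), -47714) = Add(-714, -47714) = -48428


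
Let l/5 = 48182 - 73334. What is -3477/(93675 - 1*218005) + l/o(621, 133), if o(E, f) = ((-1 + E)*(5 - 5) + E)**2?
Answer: -4764955681/15982248510 ≈ -0.29814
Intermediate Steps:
o(E, f) = E**2 (o(E, f) = ((-1 + E)*0 + E)**2 = (0 + E)**2 = E**2)
l = -125760 (l = 5*(48182 - 73334) = 5*(-25152) = -125760)
-3477/(93675 - 1*218005) + l/o(621, 133) = -3477/(93675 - 1*218005) - 125760/(621**2) = -3477/(93675 - 218005) - 125760/385641 = -3477/(-124330) - 125760*1/385641 = -3477*(-1/124330) - 41920/128547 = 3477/124330 - 41920/128547 = -4764955681/15982248510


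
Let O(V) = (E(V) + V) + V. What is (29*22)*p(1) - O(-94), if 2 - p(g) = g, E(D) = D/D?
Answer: 825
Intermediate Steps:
E(D) = 1
p(g) = 2 - g
O(V) = 1 + 2*V (O(V) = (1 + V) + V = 1 + 2*V)
(29*22)*p(1) - O(-94) = (29*22)*(2 - 1*1) - (1 + 2*(-94)) = 638*(2 - 1) - (1 - 188) = 638*1 - 1*(-187) = 638 + 187 = 825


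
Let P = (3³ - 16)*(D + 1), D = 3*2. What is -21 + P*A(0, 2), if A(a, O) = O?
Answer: 133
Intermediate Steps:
D = 6
P = 77 (P = (3³ - 16)*(6 + 1) = (27 - 16)*7 = 11*7 = 77)
-21 + P*A(0, 2) = -21 + 77*2 = -21 + 154 = 133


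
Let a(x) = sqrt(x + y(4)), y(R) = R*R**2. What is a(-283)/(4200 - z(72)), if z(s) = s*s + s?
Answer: -I*sqrt(219)/1056 ≈ -0.014014*I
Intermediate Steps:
y(R) = R**3
a(x) = sqrt(64 + x) (a(x) = sqrt(x + 4**3) = sqrt(x + 64) = sqrt(64 + x))
z(s) = s + s**2 (z(s) = s**2 + s = s + s**2)
a(-283)/(4200 - z(72)) = sqrt(64 - 283)/(4200 - 72*(1 + 72)) = sqrt(-219)/(4200 - 72*73) = (I*sqrt(219))/(4200 - 1*5256) = (I*sqrt(219))/(4200 - 5256) = (I*sqrt(219))/(-1056) = (I*sqrt(219))*(-1/1056) = -I*sqrt(219)/1056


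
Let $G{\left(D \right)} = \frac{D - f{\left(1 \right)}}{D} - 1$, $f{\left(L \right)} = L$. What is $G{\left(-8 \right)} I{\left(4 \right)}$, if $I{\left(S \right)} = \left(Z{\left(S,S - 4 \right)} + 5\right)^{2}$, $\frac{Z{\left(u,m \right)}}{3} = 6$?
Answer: $\frac{529}{8} \approx 66.125$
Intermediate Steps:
$Z{\left(u,m \right)} = 18$ ($Z{\left(u,m \right)} = 3 \cdot 6 = 18$)
$I{\left(S \right)} = 529$ ($I{\left(S \right)} = \left(18 + 5\right)^{2} = 23^{2} = 529$)
$G{\left(D \right)} = -1 + \frac{-1 + D}{D}$ ($G{\left(D \right)} = \frac{D - 1}{D} - 1 = \frac{-1 + D}{D} - 1 = -1 + \frac{-1 + D}{D}$)
$G{\left(-8 \right)} I{\left(4 \right)} = - \frac{1}{-8} \cdot 529 = \left(-1\right) \left(- \frac{1}{8}\right) 529 = \frac{1}{8} \cdot 529 = \frac{529}{8}$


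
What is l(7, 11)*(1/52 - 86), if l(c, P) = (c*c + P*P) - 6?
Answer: -183311/13 ≈ -14101.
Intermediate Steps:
l(c, P) = -6 + P² + c² (l(c, P) = (c² + P²) - 6 = (P² + c²) - 6 = -6 + P² + c²)
l(7, 11)*(1/52 - 86) = (-6 + 11² + 7²)*(1/52 - 86) = (-6 + 121 + 49)*(1/52 - 86) = 164*(-4471/52) = -183311/13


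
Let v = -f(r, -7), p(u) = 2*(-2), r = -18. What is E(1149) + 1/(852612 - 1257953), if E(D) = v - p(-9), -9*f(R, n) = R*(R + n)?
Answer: 21888413/405341 ≈ 54.000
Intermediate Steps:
p(u) = -4
f(R, n) = -R*(R + n)/9
v = 50 (v = -(-1)*(-18)*(-18 - 7)/9 = -(-1)*(-18)*(-25)/9 = -1*(-50) = 50)
E(D) = 54 (E(D) = 50 - 1*(-4) = 50 + 4 = 54)
E(1149) + 1/(852612 - 1257953) = 54 + 1/(852612 - 1257953) = 54 + 1/(-405341) = 54 - 1/405341 = 21888413/405341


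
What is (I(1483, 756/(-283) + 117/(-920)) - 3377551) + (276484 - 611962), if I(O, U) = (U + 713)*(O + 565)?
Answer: -73504068261/32545 ≈ -2.2585e+6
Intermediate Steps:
I(O, U) = (565 + O)*(713 + U) (I(O, U) = (713 + U)*(565 + O) = (565 + O)*(713 + U))
(I(1483, 756/(-283) + 117/(-920)) - 3377551) + (276484 - 611962) = ((402845 + 565*(756/(-283) + 117/(-920)) + 713*1483 + 1483*(756/(-283) + 117/(-920))) - 3377551) + (276484 - 611962) = ((402845 + 565*(756*(-1/283) + 117*(-1/920)) + 1057379 + 1483*(756*(-1/283) + 117*(-1/920))) - 3377551) - 335478 = ((402845 + 565*(-756/283 - 117/920) + 1057379 + 1483*(-756/283 - 117/920)) - 3377551) - 335478 = ((402845 + 565*(-728631/260360) + 1057379 + 1483*(-728631/260360)) - 3377551) - 335478 = ((402845 - 82335303/52072 + 1057379 - 1080559773/260360) - 3377551) - 335478 = (47336460544/32545 - 3377551) - 335478 = -62585936751/32545 - 335478 = -73504068261/32545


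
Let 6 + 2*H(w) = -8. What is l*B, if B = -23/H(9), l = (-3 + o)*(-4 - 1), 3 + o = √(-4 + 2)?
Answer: 690/7 - 115*I*√2/7 ≈ 98.571 - 23.234*I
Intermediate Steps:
o = -3 + I*√2 (o = -3 + √(-4 + 2) = -3 + √(-2) = -3 + I*√2 ≈ -3.0 + 1.4142*I)
H(w) = -7 (H(w) = -3 + (½)*(-8) = -3 - 4 = -7)
l = 30 - 5*I*√2 (l = (-3 + (-3 + I*√2))*(-4 - 1) = (-6 + I*√2)*(-5) = 30 - 5*I*√2 ≈ 30.0 - 7.0711*I)
B = 23/7 (B = -23/(-7) = -23*(-⅐) = 23/7 ≈ 3.2857)
l*B = (30 - 5*I*√2)*(23/7) = 690/7 - 115*I*√2/7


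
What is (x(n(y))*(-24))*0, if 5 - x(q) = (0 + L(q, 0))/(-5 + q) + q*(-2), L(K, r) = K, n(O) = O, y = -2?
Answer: 0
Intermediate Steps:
x(q) = 5 + 2*q - q/(-5 + q) (x(q) = 5 - ((0 + q)/(-5 + q) + q*(-2)) = 5 - (q/(-5 + q) - 2*q) = 5 - (-2*q + q/(-5 + q)) = 5 + (2*q - q/(-5 + q)) = 5 + 2*q - q/(-5 + q))
(x(n(y))*(-24))*0 = (((-25 - 6*(-2) + 2*(-2)²)/(-5 - 2))*(-24))*0 = (((-25 + 12 + 2*4)/(-7))*(-24))*0 = (-(-25 + 12 + 8)/7*(-24))*0 = (-⅐*(-5)*(-24))*0 = ((5/7)*(-24))*0 = -120/7*0 = 0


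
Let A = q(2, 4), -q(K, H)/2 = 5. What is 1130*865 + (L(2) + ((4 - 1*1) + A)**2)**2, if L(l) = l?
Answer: 980051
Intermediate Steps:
q(K, H) = -10 (q(K, H) = -2*5 = -10)
A = -10
1130*865 + (L(2) + ((4 - 1*1) + A)**2)**2 = 1130*865 + (2 + ((4 - 1*1) - 10)**2)**2 = 977450 + (2 + ((4 - 1) - 10)**2)**2 = 977450 + (2 + (3 - 10)**2)**2 = 977450 + (2 + (-7)**2)**2 = 977450 + (2 + 49)**2 = 977450 + 51**2 = 977450 + 2601 = 980051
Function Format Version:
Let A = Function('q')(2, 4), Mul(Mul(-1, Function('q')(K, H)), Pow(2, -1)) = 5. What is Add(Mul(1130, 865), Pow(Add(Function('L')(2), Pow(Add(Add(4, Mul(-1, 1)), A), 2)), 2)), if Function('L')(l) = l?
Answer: 980051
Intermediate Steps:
Function('q')(K, H) = -10 (Function('q')(K, H) = Mul(-2, 5) = -10)
A = -10
Add(Mul(1130, 865), Pow(Add(Function('L')(2), Pow(Add(Add(4, Mul(-1, 1)), A), 2)), 2)) = Add(Mul(1130, 865), Pow(Add(2, Pow(Add(Add(4, Mul(-1, 1)), -10), 2)), 2)) = Add(977450, Pow(Add(2, Pow(Add(Add(4, -1), -10), 2)), 2)) = Add(977450, Pow(Add(2, Pow(Add(3, -10), 2)), 2)) = Add(977450, Pow(Add(2, Pow(-7, 2)), 2)) = Add(977450, Pow(Add(2, 49), 2)) = Add(977450, Pow(51, 2)) = Add(977450, 2601) = 980051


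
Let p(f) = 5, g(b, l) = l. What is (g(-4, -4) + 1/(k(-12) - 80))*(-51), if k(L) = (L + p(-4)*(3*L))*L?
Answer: 453645/2224 ≈ 203.98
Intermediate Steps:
k(L) = 16*L² (k(L) = (L + 5*(3*L))*L = (L + 15*L)*L = (16*L)*L = 16*L²)
(g(-4, -4) + 1/(k(-12) - 80))*(-51) = (-4 + 1/(16*(-12)² - 80))*(-51) = (-4 + 1/(16*144 - 80))*(-51) = (-4 + 1/(2304 - 80))*(-51) = (-4 + 1/2224)*(-51) = -8895/2224*(-51) = 453645/2224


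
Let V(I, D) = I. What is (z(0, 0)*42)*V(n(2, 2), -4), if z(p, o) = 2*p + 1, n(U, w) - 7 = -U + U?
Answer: 294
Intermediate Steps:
n(U, w) = 7 (n(U, w) = 7 + (-U + U) = 7 + 0 = 7)
z(p, o) = 1 + 2*p
(z(0, 0)*42)*V(n(2, 2), -4) = ((1 + 2*0)*42)*7 = ((1 + 0)*42)*7 = (1*42)*7 = 42*7 = 294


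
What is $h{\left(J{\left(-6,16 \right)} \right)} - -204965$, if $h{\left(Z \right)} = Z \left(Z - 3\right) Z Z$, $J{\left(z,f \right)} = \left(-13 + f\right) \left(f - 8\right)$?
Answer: $495269$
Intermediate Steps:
$J{\left(z,f \right)} = \left(-13 + f\right) \left(-8 + f\right)$
$h{\left(Z \right)} = Z^{3} \left(-3 + Z\right)$ ($h{\left(Z \right)} = Z \left(-3 + Z\right) Z Z = Z Z \left(-3 + Z\right) Z = Z^{2} \left(-3 + Z\right) Z = Z^{3} \left(-3 + Z\right)$)
$h{\left(J{\left(-6,16 \right)} \right)} - -204965 = \left(104 + 16^{2} - 336\right)^{3} \left(-3 + \left(104 + 16^{2} - 336\right)\right) - -204965 = \left(104 + 256 - 336\right)^{3} \left(-3 + \left(104 + 256 - 336\right)\right) + 204965 = 24^{3} \left(-3 + 24\right) + 204965 = 13824 \cdot 21 + 204965 = 290304 + 204965 = 495269$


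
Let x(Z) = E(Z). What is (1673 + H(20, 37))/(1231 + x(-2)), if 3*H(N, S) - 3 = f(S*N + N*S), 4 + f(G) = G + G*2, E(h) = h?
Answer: 9458/3687 ≈ 2.5652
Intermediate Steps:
x(Z) = Z
f(G) = -4 + 3*G (f(G) = -4 + (G + G*2) = -4 + (G + 2*G) = -4 + 3*G)
H(N, S) = -⅓ + 2*N*S (H(N, S) = 1 + (-4 + 3*(S*N + N*S))/3 = 1 + (-4 + 3*(N*S + N*S))/3 = 1 + (-4 + 3*(2*N*S))/3 = 1 + (-4 + 6*N*S)/3 = 1 + (-4/3 + 2*N*S) = -⅓ + 2*N*S)
(1673 + H(20, 37))/(1231 + x(-2)) = (1673 + (-⅓ + 2*20*37))/(1231 - 2) = (1673 + (-⅓ + 1480))/1229 = (1673 + 4439/3)*(1/1229) = (9458/3)*(1/1229) = 9458/3687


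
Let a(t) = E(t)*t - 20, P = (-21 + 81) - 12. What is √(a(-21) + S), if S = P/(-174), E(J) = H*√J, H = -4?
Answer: 2*√(-4263 + 17661*I*√21)/29 ≈ 13.513 + 14.243*I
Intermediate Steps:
P = 48 (P = 60 - 12 = 48)
E(J) = -4*√J
S = -8/29 (S = 48/(-174) = 48*(-1/174) = -8/29 ≈ -0.27586)
a(t) = -20 - 4*t^(3/2) (a(t) = (-4*√t)*t - 20 = -4*t^(3/2) - 20 = -20 - 4*t^(3/2))
√(a(-21) + S) = √((-20 - (-84)*I*√21) - 8/29) = √((-20 + 84*I*√21) - 8/29) = √(-588/29 + 84*I*√21)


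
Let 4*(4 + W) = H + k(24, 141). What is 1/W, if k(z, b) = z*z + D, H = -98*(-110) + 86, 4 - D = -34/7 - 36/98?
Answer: 98/280163 ≈ 0.00034980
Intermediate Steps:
D = 452/49 (D = 4 - (-34/7 - 36/98) = 4 - (-34*⅐ - 36*1/98) = 4 - (-34/7 - 18/49) = 4 - 1*(-256/49) = 4 + 256/49 = 452/49 ≈ 9.2245)
H = 10866 (H = 10780 + 86 = 10866)
k(z, b) = 452/49 + z² (k(z, b) = z*z + 452/49 = z² + 452/49 = 452/49 + z²)
W = 280163/98 (W = -4 + (10866 + (452/49 + 24²))/4 = -4 + (10866 + (452/49 + 576))/4 = -4 + (10866 + 28676/49)/4 = -4 + (¼)*(561110/49) = -4 + 280555/98 = 280163/98 ≈ 2858.8)
1/W = 1/(280163/98) = 98/280163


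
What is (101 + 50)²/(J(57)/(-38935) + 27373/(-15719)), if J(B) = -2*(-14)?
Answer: -13954651261265/1066207887 ≈ -13088.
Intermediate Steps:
J(B) = 28
(101 + 50)²/(J(57)/(-38935) + 27373/(-15719)) = (101 + 50)²/(28/(-38935) + 27373/(-15719)) = 151²/(28*(-1/38935) + 27373*(-1/15719)) = 22801/(-28/38935 - 27373/15719) = 22801/(-1066207887/612019265) = 22801*(-612019265/1066207887) = -13954651261265/1066207887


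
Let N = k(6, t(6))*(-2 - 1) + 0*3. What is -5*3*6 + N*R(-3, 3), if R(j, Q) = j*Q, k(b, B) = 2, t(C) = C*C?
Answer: -36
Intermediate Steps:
t(C) = C²
R(j, Q) = Q*j
N = -6 (N = 2*(-2 - 1) + 0*3 = 2*(-3) + 0 = -6 + 0 = -6)
-5*3*6 + N*R(-3, 3) = -5*3*6 - 18*(-3) = -15*6 - 6*(-9) = -90 + 54 = -36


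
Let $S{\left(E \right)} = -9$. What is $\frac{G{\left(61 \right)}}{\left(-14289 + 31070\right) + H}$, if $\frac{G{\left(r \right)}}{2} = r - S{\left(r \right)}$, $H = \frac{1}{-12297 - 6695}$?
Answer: $\frac{2658880}{318704751} \approx 0.0083428$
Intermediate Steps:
$H = - \frac{1}{18992}$ ($H = \frac{1}{-18992} = - \frac{1}{18992} \approx -5.2654 \cdot 10^{-5}$)
$G{\left(r \right)} = 18 + 2 r$ ($G{\left(r \right)} = 2 \left(r - -9\right) = 2 \left(r + 9\right) = 2 \left(9 + r\right) = 18 + 2 r$)
$\frac{G{\left(61 \right)}}{\left(-14289 + 31070\right) + H} = \frac{18 + 2 \cdot 61}{\left(-14289 + 31070\right) - \frac{1}{18992}} = \frac{18 + 122}{16781 - \frac{1}{18992}} = \frac{140}{\frac{318704751}{18992}} = 140 \cdot \frac{18992}{318704751} = \frac{2658880}{318704751}$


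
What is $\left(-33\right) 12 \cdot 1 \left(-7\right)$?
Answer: $2772$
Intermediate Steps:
$\left(-33\right) 12 \cdot 1 \left(-7\right) = \left(-396\right) \left(-7\right) = 2772$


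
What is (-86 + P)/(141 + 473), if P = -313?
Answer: -399/614 ≈ -0.64984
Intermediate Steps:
(-86 + P)/(141 + 473) = (-86 - 313)/(141 + 473) = -399/614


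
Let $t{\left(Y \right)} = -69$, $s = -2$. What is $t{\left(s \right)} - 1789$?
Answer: $-1858$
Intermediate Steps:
$t{\left(s \right)} - 1789 = -69 - 1789 = -1858$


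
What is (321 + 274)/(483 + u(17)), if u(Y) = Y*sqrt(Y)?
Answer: 287385/228376 - 10115*sqrt(17)/228376 ≈ 1.0758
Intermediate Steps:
u(Y) = Y**(3/2)
(321 + 274)/(483 + u(17)) = (321 + 274)/(483 + 17**(3/2)) = 595/(483 + 17*sqrt(17))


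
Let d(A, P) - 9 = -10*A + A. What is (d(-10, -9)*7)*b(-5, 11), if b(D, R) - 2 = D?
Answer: -2079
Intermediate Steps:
b(D, R) = 2 + D
d(A, P) = 9 - 9*A (d(A, P) = 9 + (-10*A + A) = 9 - 9*A)
(d(-10, -9)*7)*b(-5, 11) = ((9 - 9*(-10))*7)*(2 - 5) = ((9 + 90)*7)*(-3) = (99*7)*(-3) = 693*(-3) = -2079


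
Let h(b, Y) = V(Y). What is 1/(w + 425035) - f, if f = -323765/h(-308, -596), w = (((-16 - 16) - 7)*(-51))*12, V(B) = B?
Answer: -145339079199/267546188 ≈ -543.23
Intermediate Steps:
w = 23868 (w = ((-32 - 7)*(-51))*12 = -39*(-51)*12 = 1989*12 = 23868)
h(b, Y) = Y
f = 323765/596 (f = -323765/(-596) = -323765*(-1/596) = 323765/596 ≈ 543.23)
1/(w + 425035) - f = 1/(23868 + 425035) - 1*323765/596 = 1/448903 - 323765/596 = -145339079199/267546188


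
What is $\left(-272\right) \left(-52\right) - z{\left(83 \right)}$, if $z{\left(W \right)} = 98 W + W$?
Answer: $5927$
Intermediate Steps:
$z{\left(W \right)} = 99 W$
$\left(-272\right) \left(-52\right) - z{\left(83 \right)} = \left(-272\right) \left(-52\right) - 99 \cdot 83 = 14144 - 8217 = 5927$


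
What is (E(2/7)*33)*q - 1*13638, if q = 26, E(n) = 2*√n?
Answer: -13638 + 1716*√14/7 ≈ -12721.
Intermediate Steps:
(E(2/7)*33)*q - 1*13638 = ((2*√(2/7))*33)*26 - 1*13638 = ((2*√(2*(⅐)))*33)*26 - 13638 = ((2*√(2/7))*33)*26 - 13638 = ((2*(√14/7))*33)*26 - 13638 = ((2*√14/7)*33)*26 - 13638 = (66*√14/7)*26 - 13638 = 1716*√14/7 - 13638 = -13638 + 1716*√14/7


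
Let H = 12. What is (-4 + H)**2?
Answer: 64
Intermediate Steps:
(-4 + H)**2 = (-4 + 12)**2 = 8**2 = 64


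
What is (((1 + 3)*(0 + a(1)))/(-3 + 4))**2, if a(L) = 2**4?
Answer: 4096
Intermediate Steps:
a(L) = 16
(((1 + 3)*(0 + a(1)))/(-3 + 4))**2 = (((1 + 3)*(0 + 16))/(-3 + 4))**2 = ((4*16)/1)**2 = (64*1)**2 = 64**2 = 4096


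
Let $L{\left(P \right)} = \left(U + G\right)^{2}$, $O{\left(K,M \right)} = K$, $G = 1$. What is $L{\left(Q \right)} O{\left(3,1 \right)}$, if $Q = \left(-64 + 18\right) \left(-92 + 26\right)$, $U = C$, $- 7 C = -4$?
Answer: $\frac{363}{49} \approx 7.4082$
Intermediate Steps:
$C = \frac{4}{7}$ ($C = \left(- \frac{1}{7}\right) \left(-4\right) = \frac{4}{7} \approx 0.57143$)
$U = \frac{4}{7} \approx 0.57143$
$Q = 3036$ ($Q = \left(-46\right) \left(-66\right) = 3036$)
$L{\left(P \right)} = \frac{121}{49}$ ($L{\left(P \right)} = \left(\frac{4}{7} + 1\right)^{2} = \left(\frac{11}{7}\right)^{2} = \frac{121}{49}$)
$L{\left(Q \right)} O{\left(3,1 \right)} = \frac{121}{49} \cdot 3 = \frac{363}{49}$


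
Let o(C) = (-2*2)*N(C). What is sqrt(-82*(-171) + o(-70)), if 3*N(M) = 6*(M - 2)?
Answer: 3*sqrt(1622) ≈ 120.82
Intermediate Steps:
N(M) = -4 + 2*M (N(M) = (6*(M - 2))/3 = (6*(-2 + M))/3 = (-12 + 6*M)/3 = -4 + 2*M)
o(C) = 16 - 8*C (o(C) = (-2*2)*(-4 + 2*C) = -4*(-4 + 2*C) = 16 - 8*C)
sqrt(-82*(-171) + o(-70)) = sqrt(-82*(-171) + (16 - 8*(-70))) = sqrt(14022 + (16 + 560)) = sqrt(14022 + 576) = sqrt(14598) = 3*sqrt(1622)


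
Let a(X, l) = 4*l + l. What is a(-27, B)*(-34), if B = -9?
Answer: 1530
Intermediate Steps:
a(X, l) = 5*l
a(-27, B)*(-34) = (5*(-9))*(-34) = -45*(-34) = 1530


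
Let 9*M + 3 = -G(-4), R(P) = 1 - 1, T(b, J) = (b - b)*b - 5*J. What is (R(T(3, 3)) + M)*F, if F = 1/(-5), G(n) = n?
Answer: -1/45 ≈ -0.022222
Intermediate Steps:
T(b, J) = -5*J (T(b, J) = 0*b - 5*J = 0 - 5*J = -5*J)
F = -1/5 ≈ -0.20000
R(P) = 0
M = 1/9 (M = -1/3 + (-1*(-4))/9 = -1/3 + (1/9)*4 = -1/3 + 4/9 = 1/9 ≈ 0.11111)
(R(T(3, 3)) + M)*F = (0 + 1/9)*(-1/5) = (1/9)*(-1/5) = -1/45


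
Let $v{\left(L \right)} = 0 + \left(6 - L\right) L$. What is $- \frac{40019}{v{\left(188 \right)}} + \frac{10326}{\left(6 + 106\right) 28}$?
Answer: $\frac{4275125}{958048} \approx 4.4623$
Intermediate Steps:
$v{\left(L \right)} = L \left(6 - L\right)$ ($v{\left(L \right)} = 0 + L \left(6 - L\right) = L \left(6 - L\right)$)
$- \frac{40019}{v{\left(188 \right)}} + \frac{10326}{\left(6 + 106\right) 28} = - \frac{40019}{188 \left(6 - 188\right)} + \frac{10326}{\left(6 + 106\right) 28} = - \frac{40019}{188 \left(6 - 188\right)} + \frac{10326}{112 \cdot 28} = - \frac{40019}{188 \left(-182\right)} + \frac{10326}{3136} = - \frac{40019}{-34216} + 10326 \cdot \frac{1}{3136} = \left(-40019\right) \left(- \frac{1}{34216}\right) + \frac{5163}{1568} = \frac{5717}{4888} + \frac{5163}{1568} = \frac{4275125}{958048}$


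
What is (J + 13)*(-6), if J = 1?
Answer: -84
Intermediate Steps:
(J + 13)*(-6) = (1 + 13)*(-6) = 14*(-6) = -84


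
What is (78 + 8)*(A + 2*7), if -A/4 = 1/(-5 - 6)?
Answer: 13588/11 ≈ 1235.3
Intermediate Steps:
A = 4/11 (A = -4/(-5 - 6) = -4/(-11) = -4*(-1/11) = 4/11 ≈ 0.36364)
(78 + 8)*(A + 2*7) = (78 + 8)*(4/11 + 2*7) = 86*(4/11 + 14) = 86*(158/11) = 13588/11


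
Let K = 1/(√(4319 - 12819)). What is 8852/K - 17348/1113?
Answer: -17348/1113 + 88520*I*√85 ≈ -15.587 + 8.1611e+5*I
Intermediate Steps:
K = -I*√85/850 (K = 1/(√(-8500)) = 1/(10*I*√85) = -I*√85/850 ≈ -0.010847*I)
8852/K - 17348/1113 = 8852/((-I*√85/850)) - 17348/1113 = 8852*(10*I*√85) - 17348*1/1113 = 88520*I*√85 - 17348/1113 = -17348/1113 + 88520*I*√85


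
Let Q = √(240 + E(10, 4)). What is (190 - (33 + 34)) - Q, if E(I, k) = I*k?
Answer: 123 - 2*√70 ≈ 106.27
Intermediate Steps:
Q = 2*√70 (Q = √(240 + 10*4) = √(240 + 40) = √280 = 2*√70 ≈ 16.733)
(190 - (33 + 34)) - Q = (190 - (33 + 34)) - 2*√70 = (190 - 1*67) - 2*√70 = (190 - 67) - 2*√70 = 123 - 2*√70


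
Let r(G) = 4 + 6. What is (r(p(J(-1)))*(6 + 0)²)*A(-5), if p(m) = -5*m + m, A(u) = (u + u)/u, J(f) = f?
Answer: 720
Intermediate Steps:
A(u) = 2 (A(u) = (2*u)/u = 2)
p(m) = -4*m
r(G) = 10
(r(p(J(-1)))*(6 + 0)²)*A(-5) = (10*(6 + 0)²)*2 = (10*6²)*2 = (10*36)*2 = 360*2 = 720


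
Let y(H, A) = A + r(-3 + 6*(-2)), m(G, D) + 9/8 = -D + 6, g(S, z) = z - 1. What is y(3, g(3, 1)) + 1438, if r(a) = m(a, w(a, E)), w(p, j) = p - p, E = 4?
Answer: 11543/8 ≈ 1442.9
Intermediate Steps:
g(S, z) = -1 + z
w(p, j) = 0
m(G, D) = 39/8 - D (m(G, D) = -9/8 + (-D + 6) = -9/8 + (6 - D) = 39/8 - D)
r(a) = 39/8 (r(a) = 39/8 - 1*0 = 39/8 + 0 = 39/8)
y(H, A) = 39/8 + A (y(H, A) = A + 39/8 = 39/8 + A)
y(3, g(3, 1)) + 1438 = (39/8 + (-1 + 1)) + 1438 = (39/8 + 0) + 1438 = 39/8 + 1438 = 11543/8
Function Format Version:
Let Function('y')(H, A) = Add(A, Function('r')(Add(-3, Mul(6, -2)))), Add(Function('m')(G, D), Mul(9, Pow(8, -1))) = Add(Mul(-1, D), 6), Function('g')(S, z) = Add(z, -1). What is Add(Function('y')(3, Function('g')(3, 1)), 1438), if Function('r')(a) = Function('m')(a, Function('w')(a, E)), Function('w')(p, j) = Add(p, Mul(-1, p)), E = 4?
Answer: Rational(11543, 8) ≈ 1442.9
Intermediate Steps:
Function('g')(S, z) = Add(-1, z)
Function('w')(p, j) = 0
Function('m')(G, D) = Add(Rational(39, 8), Mul(-1, D)) (Function('m')(G, D) = Add(Rational(-9, 8), Add(Mul(-1, D), 6)) = Add(Rational(-9, 8), Add(6, Mul(-1, D))) = Add(Rational(39, 8), Mul(-1, D)))
Function('r')(a) = Rational(39, 8) (Function('r')(a) = Add(Rational(39, 8), Mul(-1, 0)) = Add(Rational(39, 8), 0) = Rational(39, 8))
Function('y')(H, A) = Add(Rational(39, 8), A) (Function('y')(H, A) = Add(A, Rational(39, 8)) = Add(Rational(39, 8), A))
Add(Function('y')(3, Function('g')(3, 1)), 1438) = Add(Add(Rational(39, 8), Add(-1, 1)), 1438) = Add(Add(Rational(39, 8), 0), 1438) = Add(Rational(39, 8), 1438) = Rational(11543, 8)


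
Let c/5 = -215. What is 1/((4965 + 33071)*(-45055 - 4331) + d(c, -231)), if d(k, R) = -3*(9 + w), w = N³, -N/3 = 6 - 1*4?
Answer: -1/1878445275 ≈ -5.3236e-10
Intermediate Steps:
N = -6 (N = -3*(6 - 1*4) = -3*(6 - 4) = -3*2 = -6)
c = -1075 (c = 5*(-215) = -1075)
w = -216 (w = (-6)³ = -216)
d(k, R) = 621 (d(k, R) = -3*(9 - 216) = -3*(-207) = 621)
1/((4965 + 33071)*(-45055 - 4331) + d(c, -231)) = 1/((4965 + 33071)*(-45055 - 4331) + 621) = 1/(38036*(-49386) + 621) = 1/(-1878445896 + 621) = 1/(-1878445275) = -1/1878445275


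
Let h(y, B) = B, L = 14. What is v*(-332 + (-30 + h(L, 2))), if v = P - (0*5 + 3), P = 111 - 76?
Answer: -11520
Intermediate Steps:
P = 35
v = 32 (v = 35 - (0*5 + 3) = 35 - (0 + 3) = 35 - 1*3 = 35 - 3 = 32)
v*(-332 + (-30 + h(L, 2))) = 32*(-332 + (-30 + 2)) = 32*(-332 - 28) = 32*(-360) = -11520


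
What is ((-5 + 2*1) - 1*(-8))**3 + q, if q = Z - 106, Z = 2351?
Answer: 2370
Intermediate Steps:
q = 2245 (q = 2351 - 106 = 2245)
((-5 + 2*1) - 1*(-8))**3 + q = ((-5 + 2*1) - 1*(-8))**3 + 2245 = ((-5 + 2) + 8)**3 + 2245 = (-3 + 8)**3 + 2245 = 5**3 + 2245 = 125 + 2245 = 2370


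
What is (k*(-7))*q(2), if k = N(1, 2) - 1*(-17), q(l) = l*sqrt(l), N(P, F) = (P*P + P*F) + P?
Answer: -294*sqrt(2) ≈ -415.78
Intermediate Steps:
N(P, F) = P + P**2 + F*P (N(P, F) = (P**2 + F*P) + P = P + P**2 + F*P)
q(l) = l**(3/2)
k = 21 (k = 1*(1 + 2 + 1) - 1*(-17) = 1*4 + 17 = 4 + 17 = 21)
(k*(-7))*q(2) = (21*(-7))*2**(3/2) = -294*sqrt(2)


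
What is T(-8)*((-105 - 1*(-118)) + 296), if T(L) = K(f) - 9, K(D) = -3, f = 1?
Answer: -3708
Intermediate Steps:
T(L) = -12 (T(L) = -3 - 9 = -12)
T(-8)*((-105 - 1*(-118)) + 296) = -12*((-105 - 1*(-118)) + 296) = -12*((-105 + 118) + 296) = -12*(13 + 296) = -12*309 = -3708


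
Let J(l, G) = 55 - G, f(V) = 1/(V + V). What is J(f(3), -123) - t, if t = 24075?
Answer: -23897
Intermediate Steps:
f(V) = 1/(2*V)
J(f(3), -123) - t = (55 - 1*(-123)) - 1*24075 = (55 + 123) - 24075 = 178 - 24075 = -23897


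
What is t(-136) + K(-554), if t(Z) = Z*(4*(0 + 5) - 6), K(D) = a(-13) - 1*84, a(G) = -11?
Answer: -1999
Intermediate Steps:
K(D) = -95 (K(D) = -11 - 1*84 = -11 - 84 = -95)
t(Z) = 14*Z (t(Z) = Z*(4*5 - 6) = Z*(20 - 6) = Z*14 = 14*Z)
t(-136) + K(-554) = 14*(-136) - 95 = -1904 - 95 = -1999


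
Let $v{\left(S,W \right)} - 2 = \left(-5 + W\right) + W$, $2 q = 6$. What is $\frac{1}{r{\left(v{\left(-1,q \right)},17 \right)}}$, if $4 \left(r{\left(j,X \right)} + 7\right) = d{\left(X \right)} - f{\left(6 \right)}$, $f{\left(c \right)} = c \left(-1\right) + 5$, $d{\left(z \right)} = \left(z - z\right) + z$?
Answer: $- \frac{2}{5} \approx -0.4$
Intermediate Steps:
$q = 3$ ($q = \frac{1}{2} \cdot 6 = 3$)
$v{\left(S,W \right)} = -3 + 2 W$ ($v{\left(S,W \right)} = 2 + \left(\left(-5 + W\right) + W\right) = 2 + \left(-5 + 2 W\right) = -3 + 2 W$)
$d{\left(z \right)} = z$ ($d{\left(z \right)} = 0 + z = z$)
$f{\left(c \right)} = 5 - c$ ($f{\left(c \right)} = - c + 5 = 5 - c$)
$r{\left(j,X \right)} = - \frac{27}{4} + \frac{X}{4}$ ($r{\left(j,X \right)} = -7 + \frac{X - \left(5 - 6\right)}{4} = -7 + \frac{X - -1}{4} = -7 + \frac{X + 1}{4} = -7 + \frac{1 + X}{4} = -7 + \left(\frac{1}{4} + \frac{X}{4}\right) = - \frac{27}{4} + \frac{X}{4}$)
$\frac{1}{r{\left(v{\left(-1,q \right)},17 \right)}} = \frac{1}{- \frac{27}{4} + \frac{1}{4} \cdot 17} = \frac{1}{- \frac{27}{4} + \frac{17}{4}} = \frac{1}{- \frac{5}{2}} = - \frac{2}{5}$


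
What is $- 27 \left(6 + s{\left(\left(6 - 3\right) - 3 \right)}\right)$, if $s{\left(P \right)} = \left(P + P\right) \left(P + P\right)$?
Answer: $-162$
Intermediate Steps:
$s{\left(P \right)} = 4 P^{2}$ ($s{\left(P \right)} = 2 P 2 P = 4 P^{2}$)
$- 27 \left(6 + s{\left(\left(6 - 3\right) - 3 \right)}\right) = - 27 \left(6 + 4 \left(\left(6 - 3\right) - 3\right)^{2}\right) = - 27 \left(6 + 4 \left(3 - 3\right)^{2}\right) = - 27 \left(6 + 4 \cdot 0^{2}\right) = - 27 \left(6 + 4 \cdot 0\right) = - 27 \left(6 + 0\right) = \left(-27\right) 6 = -162$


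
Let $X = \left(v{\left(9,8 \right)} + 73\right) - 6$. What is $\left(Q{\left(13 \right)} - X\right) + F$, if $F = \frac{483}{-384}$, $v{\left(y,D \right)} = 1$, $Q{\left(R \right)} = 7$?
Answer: $- \frac{7969}{128} \approx -62.258$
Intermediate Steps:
$X = 68$ ($X = \left(1 + 73\right) - 6 = 74 - 6 = 68$)
$F = - \frac{161}{128}$ ($F = 483 \left(- \frac{1}{384}\right) = - \frac{161}{128} \approx -1.2578$)
$\left(Q{\left(13 \right)} - X\right) + F = \left(7 - 68\right) - \frac{161}{128} = -61 - \frac{161}{128} = - \frac{7969}{128}$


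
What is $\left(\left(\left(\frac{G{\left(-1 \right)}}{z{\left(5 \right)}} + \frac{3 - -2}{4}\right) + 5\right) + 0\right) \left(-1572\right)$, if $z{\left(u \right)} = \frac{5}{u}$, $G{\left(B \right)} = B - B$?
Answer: $-9825$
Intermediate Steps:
$G{\left(B \right)} = 0$
$\left(\left(\left(\frac{G{\left(-1 \right)}}{z{\left(5 \right)}} + \frac{3 - -2}{4}\right) + 5\right) + 0\right) \left(-1572\right) = \left(\left(\left(\frac{0}{5 \cdot \frac{1}{5}} + \frac{3 - -2}{4}\right) + 5\right) + 0\right) \left(-1572\right) = \left(\left(\left(\frac{0}{5 \cdot \frac{1}{5}} + \left(3 + 2\right) \frac{1}{4}\right) + 5\right) + 0\right) \left(-1572\right) = \left(\left(\left(\frac{0}{1} + 5 \cdot \frac{1}{4}\right) + 5\right) + 0\right) \left(-1572\right) = \left(\left(\left(0 \cdot 1 + \frac{5}{4}\right) + 5\right) + 0\right) \left(-1572\right) = \left(\left(\left(0 + \frac{5}{4}\right) + 5\right) + 0\right) \left(-1572\right) = \left(\left(\frac{5}{4} + 5\right) + 0\right) \left(-1572\right) = \left(\frac{25}{4} + 0\right) \left(-1572\right) = \frac{25}{4} \left(-1572\right) = -9825$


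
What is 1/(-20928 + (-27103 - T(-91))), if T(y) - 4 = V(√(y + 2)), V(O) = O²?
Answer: -1/47946 ≈ -2.0857e-5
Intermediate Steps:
T(y) = 6 + y (T(y) = 4 + (√(y + 2))² = 4 + (√(2 + y))² = 4 + (2 + y) = 6 + y)
1/(-20928 + (-27103 - T(-91))) = 1/(-20928 + (-27103 - (6 - 91))) = 1/(-20928 + (-27103 - 1*(-85))) = 1/(-20928 + (-27103 + 85)) = 1/(-20928 - 27018) = 1/(-47946) = -1/47946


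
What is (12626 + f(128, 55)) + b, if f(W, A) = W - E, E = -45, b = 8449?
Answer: 21248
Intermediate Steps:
f(W, A) = 45 + W (f(W, A) = W - 1*(-45) = W + 45 = 45 + W)
(12626 + f(128, 55)) + b = (12626 + (45 + 128)) + 8449 = (12626 + 173) + 8449 = 12799 + 8449 = 21248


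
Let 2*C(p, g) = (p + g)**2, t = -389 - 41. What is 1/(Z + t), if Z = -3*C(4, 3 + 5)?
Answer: -1/646 ≈ -0.0015480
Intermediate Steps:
t = -430
C(p, g) = (g + p)**2/2 (C(p, g) = (p + g)**2/2 = (g + p)**2/2)
Z = -216 (Z = -3*((3 + 5) + 4)**2/2 = -3*(8 + 4)**2/2 = -3*12**2/2 = -3*144/2 = -3*72 = -216)
1/(Z + t) = 1/(-216 - 430) = 1/(-646) = -1/646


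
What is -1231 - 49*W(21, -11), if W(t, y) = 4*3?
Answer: -1819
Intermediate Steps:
W(t, y) = 12
-1231 - 49*W(21, -11) = -1231 - 49*12 = -1231 - 588 = -1819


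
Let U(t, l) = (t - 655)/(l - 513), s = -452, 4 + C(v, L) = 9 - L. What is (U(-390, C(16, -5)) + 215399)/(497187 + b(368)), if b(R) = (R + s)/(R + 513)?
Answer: 95453479702/220324896489 ≈ 0.43324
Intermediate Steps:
C(v, L) = 5 - L (C(v, L) = -4 + (9 - L) = 5 - L)
b(R) = (-452 + R)/(513 + R) (b(R) = (R - 452)/(R + 513) = (-452 + R)/(513 + R))
U(t, l) = (-655 + t)/(-513 + l)
(U(-390, C(16, -5)) + 215399)/(497187 + b(368)) = ((-655 - 390)/(-513 + (5 - 1*(-5))) + 215399)/(497187 + (-452 + 368)/(513 + 368)) = (-1045/(-513 + (5 + 5)) + 215399)/(497187 - 84/881) = (-1045/(-513 + 10) + 215399)/(497187 + (1/881)*(-84)) = (-1045/(-503) + 215399)/(497187 - 84/881) = (-1/503*(-1045) + 215399)/(438021663/881) = (1045/503 + 215399)*(881/438021663) = (108346742/503)*(881/438021663) = 95453479702/220324896489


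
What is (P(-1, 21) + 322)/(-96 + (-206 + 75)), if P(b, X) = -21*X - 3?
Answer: 122/227 ≈ 0.53745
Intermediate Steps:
P(b, X) = -3 - 21*X
(P(-1, 21) + 322)/(-96 + (-206 + 75)) = ((-3 - 21*21) + 322)/(-96 + (-206 + 75)) = ((-3 - 441) + 322)/(-96 - 131) = (-444 + 322)/(-227) = -122*(-1/227) = 122/227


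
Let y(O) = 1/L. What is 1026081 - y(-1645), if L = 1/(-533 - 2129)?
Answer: 1028743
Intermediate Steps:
L = -1/2662 (L = 1/(-2662) = -1/2662 ≈ -0.00037566)
y(O) = -2662 (y(O) = 1/(-1/2662) = -2662)
1026081 - y(-1645) = 1026081 - 1*(-2662) = 1026081 + 2662 = 1028743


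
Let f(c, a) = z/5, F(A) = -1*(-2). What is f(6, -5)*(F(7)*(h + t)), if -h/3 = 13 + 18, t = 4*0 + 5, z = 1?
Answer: -176/5 ≈ -35.200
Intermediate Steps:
F(A) = 2
t = 5 (t = 0 + 5 = 5)
f(c, a) = ⅕ (f(c, a) = 1/5 = 1*(⅕) = ⅕)
h = -93 (h = -3*(13 + 18) = -3*31 = -93)
f(6, -5)*(F(7)*(h + t)) = (2*(-93 + 5))/5 = (2*(-88))/5 = (⅕)*(-176) = -176/5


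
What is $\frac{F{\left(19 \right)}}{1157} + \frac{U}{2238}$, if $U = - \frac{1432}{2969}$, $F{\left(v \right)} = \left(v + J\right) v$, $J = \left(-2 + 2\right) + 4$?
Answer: $\frac{1451021495}{3843913827} \approx 0.37749$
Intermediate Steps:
$J = 4$ ($J = 0 + 4 = 4$)
$F{\left(v \right)} = v \left(4 + v\right)$ ($F{\left(v \right)} = \left(v + 4\right) v = \left(4 + v\right) v = v \left(4 + v\right)$)
$U = - \frac{1432}{2969}$ ($U = \left(-1432\right) \frac{1}{2969} = - \frac{1432}{2969} \approx -0.48232$)
$\frac{F{\left(19 \right)}}{1157} + \frac{U}{2238} = \frac{19 \left(4 + 19\right)}{1157} - \frac{1432}{2969 \cdot 2238} = 19 \cdot 23 \cdot \frac{1}{1157} - \frac{716}{3322311} = 437 \cdot \frac{1}{1157} - \frac{716}{3322311} = \frac{437}{1157} - \frac{716}{3322311} = \frac{1451021495}{3843913827}$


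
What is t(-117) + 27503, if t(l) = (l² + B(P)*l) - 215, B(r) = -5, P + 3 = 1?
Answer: 41562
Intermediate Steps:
P = -2 (P = -3 + 1 = -2)
t(l) = -215 + l² - 5*l (t(l) = (l² - 5*l) - 215 = -215 + l² - 5*l)
t(-117) + 27503 = (-215 + (-117)² - 5*(-117)) + 27503 = (-215 + 13689 + 585) + 27503 = 14059 + 27503 = 41562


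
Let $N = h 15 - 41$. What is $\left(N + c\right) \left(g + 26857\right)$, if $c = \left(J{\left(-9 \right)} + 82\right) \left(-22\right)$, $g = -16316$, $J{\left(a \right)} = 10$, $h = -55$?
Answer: $-30463490$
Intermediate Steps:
$c = -2024$ ($c = \left(10 + 82\right) \left(-22\right) = 92 \left(-22\right) = -2024$)
$N = -866$ ($N = \left(-55\right) 15 - 41 = -825 - 41 = -866$)
$\left(N + c\right) \left(g + 26857\right) = \left(-866 - 2024\right) \left(-16316 + 26857\right) = \left(-2890\right) 10541 = -30463490$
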